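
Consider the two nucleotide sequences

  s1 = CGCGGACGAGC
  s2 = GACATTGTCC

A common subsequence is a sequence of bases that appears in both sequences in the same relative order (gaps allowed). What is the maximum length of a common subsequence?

Let dp[i][j] be the LCS length of the first i bases of s1 and the first j bases of s2. dp[i][j] = dp[i-1][j-1]+1 when the i-th and j-th bases match, else max(dp[i-1][j], dp[i][j-1]).
    ·  G  A  C  A  T  T  G  T  C  C
 ·  0  0  0  0  0  0  0  0  0  0  0
 C  0  0  0  1  1  1  1  1  1  1  1
 G  0  1  1  1  1  1  1  2  2  2  2
 C  0  1  1  2  2  2  2  2  2  3  3
 G  0  1  1  2  2  2  2  3  3  3  3
 G  0  1  1  2  2  2  2  3  3  3  3
 A  0  1  2  2  3  3  3  3  3  3  3
 C  0  1  2  3  3  3  3  3  3  4  4
 G  0  1  2  3  3  3  3  4  4  4  4
 A  0  1  2  3  4  4  4  4  4  4  4
 G  0  1  2  3  4  4  4  5  5  5  5
 C  0  1  2  3  4  4  4  5  5  6  6
dp[11][10] = 6. One LCS (by backtracking along matches): GACAGC.

6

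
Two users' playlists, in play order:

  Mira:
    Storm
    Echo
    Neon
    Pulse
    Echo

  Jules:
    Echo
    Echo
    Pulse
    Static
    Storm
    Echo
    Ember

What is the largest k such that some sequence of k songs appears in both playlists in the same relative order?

Match Echo [2,2] → Pulse [4,3] → Echo [5,6] — 3 songs in the same relative order in both. dp[5][7] = 3 confirms this is the maximum.

3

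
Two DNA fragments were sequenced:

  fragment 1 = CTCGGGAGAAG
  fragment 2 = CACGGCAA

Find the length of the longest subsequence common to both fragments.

One common subsequence of length 6: C at fragment 1[1]=fragment 2[1]; then C at fragment 1[3]=fragment 2[3]; then G at fragment 1[4]=fragment 2[4]; then G at fragment 1[5]=fragment 2[5]; then A at fragment 1[9]=fragment 2[7]; then A at fragment 1[10]=fragment 2[8]. Since dp[11][8] = 6, nothing longer is possible.

6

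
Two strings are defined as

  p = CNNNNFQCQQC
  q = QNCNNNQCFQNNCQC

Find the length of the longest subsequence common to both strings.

9

Taking C [1,3]; then N [2,4]; then N [3,5]; then N [4,6]; then F [6,9]; then Q [7,10]; then C [8,13]; then Q [10,14]; then C [11,15] gives a common subsequence of length 9. Since dp[11][15] = 9, nothing longer is possible.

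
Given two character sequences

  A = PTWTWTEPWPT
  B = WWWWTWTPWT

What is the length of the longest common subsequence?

7

Let dp[i][j] be the LCS length of the first i characters of A and the first j characters of B. dp[i][j] = dp[i-1][j-1]+1 when the i-th and j-th characters match, else max(dp[i-1][j], dp[i][j-1]).
    ·  W  W  W  W  T  W  T  P  W  T
 ·  0  0  0  0  0  0  0  0  0  0  0
 P  0  0  0  0  0  0  0  0  1  1  1
 T  0  0  0  0  0  1  1  1  1  1  2
 W  0  1  1  1  1  1  2  2  2  2  2
 T  0  1  1  1  1  2  2  3  3  3  3
 W  0  1  2  2  2  2  3  3  3  4  4
 T  0  1  2  2  2  3  3  4  4  4  5
 E  0  1  2  2  2  3  3  4  4  4  5
 P  0  1  2  2  2  3  3  4  5  5  5
 W  0  1  2  3  3  3  4  4  5  6  6
 P  0  1  2  3  3  3  4  4  5  6  6
 T  0  1  2  3  3  4  4  5  5  6  7
dp[11][10] = 7. One LCS (by backtracking along matches): WTWTPWT.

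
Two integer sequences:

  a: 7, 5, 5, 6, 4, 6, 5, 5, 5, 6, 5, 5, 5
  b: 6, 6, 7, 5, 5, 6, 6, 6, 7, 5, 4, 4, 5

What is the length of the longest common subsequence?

Pick 7 [1,3], 5 [2,4], 5 [3,5], 6 [4,6], 6 [6,7], 6 [10,8], 5 [11,10], 5 [13,13]; all 8 values appear in both, in order, and the DP table's final entry dp[13][13] is also 8, so no common subsequence is longer.

8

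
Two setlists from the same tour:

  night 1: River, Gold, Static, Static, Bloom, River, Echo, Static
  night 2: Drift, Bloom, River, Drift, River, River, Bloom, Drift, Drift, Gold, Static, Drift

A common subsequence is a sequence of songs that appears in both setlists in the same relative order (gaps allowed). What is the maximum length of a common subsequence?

Match River (night 1 #1, night 2 #6), Gold (night 1 #2, night 2 #10), Static (night 1 #3, night 2 #11) — 3 songs in the same relative order in both. Since dp[8][12] = 3, nothing longer is possible.

3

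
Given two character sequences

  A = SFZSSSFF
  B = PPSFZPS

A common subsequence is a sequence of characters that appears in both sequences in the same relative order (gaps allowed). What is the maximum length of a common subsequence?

4

Let dp[i][j] be the LCS length of the first i characters of A and the first j characters of B. dp[i][j] = dp[i-1][j-1]+1 when the i-th and j-th characters match, else max(dp[i-1][j], dp[i][j-1]).
    ·  P  P  S  F  Z  P  S
 ·  0  0  0  0  0  0  0  0
 S  0  0  0  1  1  1  1  1
 F  0  0  0  1  2  2  2  2
 Z  0  0  0  1  2  3  3  3
 S  0  0  0  1  2  3  3  4
 S  0  0  0  1  2  3  3  4
 S  0  0  0  1  2  3  3  4
 F  0  0  0  1  2  3  3  4
 F  0  0  0  1  2  3  3  4
dp[8][7] = 4. One LCS (by backtracking along matches): SFZS.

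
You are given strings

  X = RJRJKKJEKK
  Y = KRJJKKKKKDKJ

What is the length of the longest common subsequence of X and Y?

7

Let dp[i][j] be the LCS length of the first i characters of X and the first j characters of Y. dp[i][j] = dp[i-1][j-1]+1 when the i-th and j-th characters match, else max(dp[i-1][j], dp[i][j-1]).
    ·  K  R  J  J  K  K  K  K  K  D  K  J
 ·  0  0  0  0  0  0  0  0  0  0  0  0  0
 R  0  0  1  1  1  1  1  1  1  1  1  1  1
 J  0  0  1  2  2  2  2  2  2  2  2  2  2
 R  0  0  1  2  2  2  2  2  2  2  2  2  2
 J  0  0  1  2  3  3  3  3  3  3  3  3  3
 K  0  1  1  2  3  4  4  4  4  4  4  4  4
 K  0  1  1  2  3  4  5  5  5  5  5  5  5
 J  0  1  1  2  3  4  5  5  5  5  5  5  6
 E  0  1  1  2  3  4  5  5  5  5  5  5  6
 K  0  1  1  2  3  4  5  6  6  6  6  6  6
 K  0  1  1  2  3  4  5  6  7  7  7  7  7
dp[10][12] = 7. One LCS (by backtracking along matches): RJJKKKK.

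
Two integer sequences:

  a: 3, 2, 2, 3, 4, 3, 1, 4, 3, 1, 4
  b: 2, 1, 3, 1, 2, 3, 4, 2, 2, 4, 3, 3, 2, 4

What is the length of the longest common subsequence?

7

Match 3 (a #1, b #6), then 2 (a #2, b #8), then 2 (a #3, b #9), then 4 (a #5, b #10), then 3 (a #6, b #11), then 3 (a #9, b #12), then 4 (a #11, b #14) — 7 values in the same relative order in both, and the DP table's final entry dp[11][14] is also 7, so no common subsequence is longer.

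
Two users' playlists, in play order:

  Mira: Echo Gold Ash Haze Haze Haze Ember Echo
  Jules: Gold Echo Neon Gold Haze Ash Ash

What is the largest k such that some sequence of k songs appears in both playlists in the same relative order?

One common subsequence of length 3: Echo at Mira[1]=Jules[2], Gold at Mira[2]=Jules[4], Ash at Mira[3]=Jules[7]. Since dp[8][7] = 3, nothing longer is possible.

3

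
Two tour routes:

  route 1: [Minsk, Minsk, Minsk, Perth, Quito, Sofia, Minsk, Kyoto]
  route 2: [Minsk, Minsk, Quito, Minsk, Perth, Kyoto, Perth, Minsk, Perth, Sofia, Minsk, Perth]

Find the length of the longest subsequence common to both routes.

Pick Minsk (route 1 #1, route 2 #2) → Minsk (route 1 #2, route 2 #4) → Minsk (route 1 #3, route 2 #8) → Perth (route 1 #4, route 2 #9) → Sofia (route 1 #6, route 2 #10) → Minsk (route 1 #7, route 2 #11); all 6 stops appear in both, in order. dp[8][12] = 6 confirms this is the maximum.

6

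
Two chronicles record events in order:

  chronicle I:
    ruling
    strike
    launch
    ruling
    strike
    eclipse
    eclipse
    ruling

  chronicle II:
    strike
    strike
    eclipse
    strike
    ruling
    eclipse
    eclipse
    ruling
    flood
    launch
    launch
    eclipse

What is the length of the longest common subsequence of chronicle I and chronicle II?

One common subsequence of length 5: strike (chronicle I #2, chronicle II #4) → ruling (chronicle I #4, chronicle II #5) → eclipse (chronicle I #6, chronicle II #6) → eclipse (chronicle I #7, chronicle II #7) → ruling (chronicle I #8, chronicle II #8), and the DP table's final entry dp[8][12] is also 5, so no common subsequence is longer.

5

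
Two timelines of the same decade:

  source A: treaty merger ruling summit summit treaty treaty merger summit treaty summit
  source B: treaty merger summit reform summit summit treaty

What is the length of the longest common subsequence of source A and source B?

One common subsequence of length 6: treaty at source A[1]=source B[1] → merger at source A[2]=source B[2] → summit at source A[4]=source B[3] → summit at source A[5]=source B[5] → summit at source A[9]=source B[6] → treaty at source A[10]=source B[7]. Since dp[11][7] = 6, nothing longer is possible.

6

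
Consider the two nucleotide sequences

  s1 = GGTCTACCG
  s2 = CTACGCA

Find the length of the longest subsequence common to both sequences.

One common subsequence of length 5: C at s1[4]=s2[1]; then T at s1[5]=s2[2]; then A at s1[6]=s2[3]; then C at s1[7]=s2[4]; then C at s1[8]=s2[6], and the DP table's final entry dp[9][7] is also 5, so no common subsequence is longer.

5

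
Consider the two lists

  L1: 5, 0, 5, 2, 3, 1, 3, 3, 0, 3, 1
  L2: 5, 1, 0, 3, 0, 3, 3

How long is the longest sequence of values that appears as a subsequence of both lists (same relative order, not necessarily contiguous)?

Match 5 at L1[1]=L2[1], 0 at L1[2]=L2[3], 3 at L1[5]=L2[4], 3 at L1[8]=L2[6], 3 at L1[10]=L2[7] — 5 values in the same relative order in both. Since dp[11][7] = 5, nothing longer is possible.

5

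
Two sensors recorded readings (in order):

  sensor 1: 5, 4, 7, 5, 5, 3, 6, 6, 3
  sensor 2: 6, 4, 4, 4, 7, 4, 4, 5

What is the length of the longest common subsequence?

Match 4 at sensor 1[2]=sensor 2[4]; then 7 at sensor 1[3]=sensor 2[5]; then 5 at sensor 1[5]=sensor 2[8] — 3 values in the same relative order in both, and the DP table's final entry dp[9][8] is also 3, so no common subsequence is longer.

3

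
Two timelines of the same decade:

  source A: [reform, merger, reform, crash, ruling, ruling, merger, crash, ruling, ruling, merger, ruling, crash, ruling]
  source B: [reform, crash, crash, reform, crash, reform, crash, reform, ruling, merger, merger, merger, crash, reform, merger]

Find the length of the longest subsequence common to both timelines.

One common subsequence of length 7: reform [1,4]; then reform [3,6]; then crash [4,7]; then ruling [5,9]; then merger [7,12]; then crash [8,13]; then merger [11,15]. dp[14][15] = 7 confirms this is the maximum.

7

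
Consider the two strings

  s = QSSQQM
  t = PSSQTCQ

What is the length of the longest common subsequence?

Pick S [2,2], S [3,3], Q [4,4], Q [5,7]; all 4 characters appear in both, in order. dp[6][7] = 4 confirms this is the maximum.

4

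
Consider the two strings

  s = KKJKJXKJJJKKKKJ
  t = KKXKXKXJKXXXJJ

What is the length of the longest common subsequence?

Match K [1,1], then K [2,2], then K [4,4], then X [6,5], then K [7,6], then J [8,8], then J [10,13], then J [15,14] — 8 characters in the same relative order in both. Since dp[15][14] = 8, nothing longer is possible.

8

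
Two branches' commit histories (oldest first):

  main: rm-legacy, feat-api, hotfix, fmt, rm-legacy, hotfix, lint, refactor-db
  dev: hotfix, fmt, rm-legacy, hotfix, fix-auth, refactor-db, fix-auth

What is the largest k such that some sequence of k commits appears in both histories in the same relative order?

Taking hotfix at main[3]=dev[1]; then fmt at main[4]=dev[2]; then rm-legacy at main[5]=dev[3]; then hotfix at main[6]=dev[4]; then refactor-db at main[8]=dev[6] gives a common subsequence of length 5. dp[8][7] = 5 confirms this is the maximum.

5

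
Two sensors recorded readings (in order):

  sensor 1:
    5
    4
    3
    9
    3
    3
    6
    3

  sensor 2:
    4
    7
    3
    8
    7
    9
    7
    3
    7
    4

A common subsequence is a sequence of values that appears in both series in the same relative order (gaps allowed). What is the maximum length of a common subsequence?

4

Pick 4 (sensor 1 #2, sensor 2 #1) → 3 (sensor 1 #3, sensor 2 #3) → 9 (sensor 1 #4, sensor 2 #6) → 3 (sensor 1 #5, sensor 2 #8); all 4 values appear in both, in order. dp[8][10] = 4 confirms this is the maximum.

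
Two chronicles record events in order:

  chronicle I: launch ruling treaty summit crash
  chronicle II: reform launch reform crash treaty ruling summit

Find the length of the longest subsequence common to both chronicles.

3

One common subsequence of length 3: launch (chronicle I #1, chronicle II #2), then ruling (chronicle I #2, chronicle II #6), then summit (chronicle I #4, chronicle II #7). Since dp[5][7] = 3, nothing longer is possible.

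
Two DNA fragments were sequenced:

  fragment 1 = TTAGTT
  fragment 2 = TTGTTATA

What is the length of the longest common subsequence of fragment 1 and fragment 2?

Match T (fragment 1 #1, fragment 2 #1); then T (fragment 1 #2, fragment 2 #2); then G (fragment 1 #4, fragment 2 #3); then T (fragment 1 #5, fragment 2 #5); then T (fragment 1 #6, fragment 2 #7) — 5 bases in the same relative order in both. dp[6][8] = 5 confirms this is the maximum.

5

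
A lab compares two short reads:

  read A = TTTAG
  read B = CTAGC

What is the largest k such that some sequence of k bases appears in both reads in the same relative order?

Match T [3,2], A [4,3], G [5,4] — 3 bases in the same relative order in both. Since dp[5][5] = 3, nothing longer is possible.

3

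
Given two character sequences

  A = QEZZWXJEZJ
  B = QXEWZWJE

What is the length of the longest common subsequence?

6

One common subsequence of length 6: Q at A[1]=B[1] → E at A[2]=B[3] → Z at A[4]=B[5] → W at A[5]=B[6] → J at A[7]=B[7] → E at A[8]=B[8]. Since dp[10][8] = 6, nothing longer is possible.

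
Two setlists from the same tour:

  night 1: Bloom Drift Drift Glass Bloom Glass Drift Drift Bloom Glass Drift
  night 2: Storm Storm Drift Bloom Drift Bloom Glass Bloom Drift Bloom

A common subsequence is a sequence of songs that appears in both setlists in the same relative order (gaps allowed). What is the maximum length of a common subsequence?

6

One common subsequence of length 6: Bloom [1,4] → Drift [2,5] → Glass [4,7] → Bloom [5,8] → Drift [8,9] → Bloom [9,10], and the DP table's final entry dp[11][10] is also 6, so no common subsequence is longer.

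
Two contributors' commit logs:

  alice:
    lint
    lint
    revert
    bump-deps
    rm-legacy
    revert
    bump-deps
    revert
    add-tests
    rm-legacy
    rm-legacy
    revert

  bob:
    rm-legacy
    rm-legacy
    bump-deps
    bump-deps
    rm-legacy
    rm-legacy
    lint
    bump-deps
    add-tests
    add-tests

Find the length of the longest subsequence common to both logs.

Match bump-deps (alice #4, bob #4), rm-legacy (alice #5, bob #6), bump-deps (alice #7, bob #8), add-tests (alice #9, bob #10) — 4 commits in the same relative order in both. Since dp[12][10] = 4, nothing longer is possible.

4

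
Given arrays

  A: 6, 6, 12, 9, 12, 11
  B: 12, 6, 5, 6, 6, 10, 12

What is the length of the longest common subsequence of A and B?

One common subsequence of length 3: 6 (A #1, B #4); then 6 (A #2, B #5); then 12 (A #5, B #7). The LCS DP gives dp[6][7] = 3, so this is optimal.

3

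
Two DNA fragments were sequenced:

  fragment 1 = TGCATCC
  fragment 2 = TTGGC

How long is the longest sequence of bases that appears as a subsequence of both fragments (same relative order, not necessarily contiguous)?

Pick T [1,2], then G [2,4], then C [7,5]; all 3 bases appear in both, in order, and the DP table's final entry dp[7][5] is also 3, so no common subsequence is longer.

3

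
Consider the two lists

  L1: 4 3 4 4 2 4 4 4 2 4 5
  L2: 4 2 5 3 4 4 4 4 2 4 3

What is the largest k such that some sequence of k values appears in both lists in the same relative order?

8

Let dp[i][j] be the LCS length of the first i values of L1 and the first j values of L2. dp[i][j] = dp[i-1][j-1]+1 when the i-th and j-th values match, else max(dp[i-1][j], dp[i][j-1]).
    ·  4  2  5  3  4  4  4  4  2  4  3
 ·  0  0  0  0  0  0  0  0  0  0  0  0
 4  0  1  1  1  1  1  1  1  1  1  1  1
 3  0  1  1  1  2  2  2  2  2  2  2  2
 4  0  1  1  1  2  3  3  3  3  3  3  3
 4  0  1  1  1  2  3  4  4  4  4  4  4
 2  0  1  2  2  2  3  4  4  4  5  5  5
 4  0  1  2  2  2  3  4  5  5  5  6  6
 4  0  1  2  2  2  3  4  5  6  6  6  6
 4  0  1  2  2  2  3  4  5  6  6  7  7
 2  0  1  2  2  2  3  4  5  6  7  7  7
 4  0  1  2  2  2  3  4  5  6  7  8  8
 5  0  1  2  3  3  3  4  5  6  7  8  8
dp[11][11] = 8. One LCS (by backtracking along matches): 4, 3, 4, 4, 4, 4, 2, 4.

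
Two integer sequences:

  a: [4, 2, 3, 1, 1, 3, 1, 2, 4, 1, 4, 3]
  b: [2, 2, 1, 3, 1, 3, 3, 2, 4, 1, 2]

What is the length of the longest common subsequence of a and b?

7

Let dp[i][j] be the LCS length of the first i values of a and the first j values of b. dp[i][j] = dp[i-1][j-1]+1 when the i-th and j-th values match, else max(dp[i-1][j], dp[i][j-1]).
    ·  2  2  1  3  1  3  3  2  4  1  2
 ·  0  0  0  0  0  0  0  0  0  0  0  0
 4  0  0  0  0  0  0  0  0  0  1  1  1
 2  0  1  1  1  1  1  1  1  1  1  1  2
 3  0  1  1  1  2  2  2  2  2  2  2  2
 1  0  1  1  2  2  3  3  3  3  3  3  3
 1  0  1  1  2  2  3  3  3  3  3  4  4
 3  0  1  1  2  3  3  4  4  4  4  4  4
 1  0  1  1  2  3  4  4  4  4  4  5  5
 2  0  1  2  2  3  4  4  4  5  5  5  6
 4  0  1  2  2  3  4  4  4  5  6  6  6
 1  0  1  2  3  3  4  4  4  5  6  7  7
 4  0  1  2  3  3  4  4  4  5  6  7  7
 3  0  1  2  3  4  4  5  5  5  6  7  7
dp[12][11] = 7. One LCS (by backtracking along matches): 2, 3, 1, 3, 2, 4, 1.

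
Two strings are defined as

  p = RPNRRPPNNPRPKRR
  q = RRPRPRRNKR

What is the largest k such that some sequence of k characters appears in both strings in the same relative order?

7

Let dp[i][j] be the LCS length of the first i characters of p and the first j characters of q. dp[i][j] = dp[i-1][j-1]+1 when the i-th and j-th characters match, else max(dp[i-1][j], dp[i][j-1]).
    ·  R  R  P  R  P  R  R  N  K  R
 ·  0  0  0  0  0  0  0  0  0  0  0
 R  0  1  1  1  1  1  1  1  1  1  1
 P  0  1  1  2  2  2  2  2  2  2  2
 N  0  1  1  2  2  2  2  2  3  3  3
 R  0  1  2  2  3  3  3  3  3  3  4
 R  0  1  2  2  3  3  4  4  4  4  4
 P  0  1  2  3  3  4  4  4  4  4  4
 P  0  1  2  3  3  4  4  4  4  4  4
 N  0  1  2  3  3  4  4  4  5  5  5
 N  0  1  2  3  3  4  4  4  5  5  5
 P  0  1  2  3  3  4  4  4  5  5  5
 R  0  1  2  3  4  4  5  5  5  5  6
 P  0  1  2  3  4  5  5  5  5  5  6
 K  0  1  2  3  4  5  5  5  5  6  6
 R  0  1  2  3  4  5  6  6  6  6  7
 R  0  1  2  3  4  5  6  7  7  7  7
dp[15][10] = 7. One LCS (by backtracking along matches): RPRRNKR.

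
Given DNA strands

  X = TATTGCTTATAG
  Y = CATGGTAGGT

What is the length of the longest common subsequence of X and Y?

6

Let dp[i][j] be the LCS length of the first i bases of X and the first j bases of Y. dp[i][j] = dp[i-1][j-1]+1 when the i-th and j-th bases match, else max(dp[i-1][j], dp[i][j-1]).
    ·  C  A  T  G  G  T  A  G  G  T
 ·  0  0  0  0  0  0  0  0  0  0  0
 T  0  0  0  1  1  1  1  1  1  1  1
 A  0  0  1  1  1  1  1  2  2  2  2
 T  0  0  1  2  2  2  2  2  2  2  3
 T  0  0  1  2  2  2  3  3  3  3  3
 G  0  0  1  2  3  3  3  3  4  4  4
 C  0  1  1  2  3  3  3  3  4  4  4
 T  0  1  1  2  3  3  4  4  4  4  5
 T  0  1  1  2  3  3  4  4  4  4  5
 A  0  1  2  2  3  3  4  5  5  5  5
 T  0  1  2  3  3  3  4  5  5  5  6
 A  0  1  2  3  3  3  4  5  5  5  6
 G  0  1  2  3  4  4  4  5  6  6  6
dp[12][10] = 6. One LCS (by backtracking along matches): ATGTAT.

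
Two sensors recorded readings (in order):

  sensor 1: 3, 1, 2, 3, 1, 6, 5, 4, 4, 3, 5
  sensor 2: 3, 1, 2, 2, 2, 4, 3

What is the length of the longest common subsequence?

Taking 3 (sensor 1 #1, sensor 2 #1), 1 (sensor 1 #2, sensor 2 #2), 2 (sensor 1 #3, sensor 2 #5), 4 (sensor 1 #9, sensor 2 #6), 3 (sensor 1 #10, sensor 2 #7) gives a common subsequence of length 5. Since dp[11][7] = 5, nothing longer is possible.

5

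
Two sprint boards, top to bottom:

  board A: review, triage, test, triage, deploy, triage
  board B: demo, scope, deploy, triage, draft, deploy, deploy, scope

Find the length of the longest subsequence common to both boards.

2

Pick triage at board A[2]=board B[4], deploy at board A[5]=board B[7]; all 2 tasks appear in both, in order. Since dp[6][8] = 2, nothing longer is possible.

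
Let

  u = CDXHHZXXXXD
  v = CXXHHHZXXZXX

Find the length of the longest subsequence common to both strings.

9

Match C (u #1, v #1) → X (u #3, v #3) → H (u #4, v #5) → H (u #5, v #6) → Z (u #6, v #7) → X (u #7, v #8) → X (u #8, v #9) → X (u #9, v #11) → X (u #10, v #12) — 9 characters in the same relative order in both. Since dp[11][12] = 9, nothing longer is possible.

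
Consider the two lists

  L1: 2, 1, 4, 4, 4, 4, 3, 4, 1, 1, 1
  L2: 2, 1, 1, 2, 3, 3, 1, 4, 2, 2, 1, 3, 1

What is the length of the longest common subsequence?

6

Taking 2 [1,1] → 1 [2,3] → 3 [7,6] → 4 [8,8] → 1 [9,11] → 1 [11,13] gives a common subsequence of length 6. Since dp[11][13] = 6, nothing longer is possible.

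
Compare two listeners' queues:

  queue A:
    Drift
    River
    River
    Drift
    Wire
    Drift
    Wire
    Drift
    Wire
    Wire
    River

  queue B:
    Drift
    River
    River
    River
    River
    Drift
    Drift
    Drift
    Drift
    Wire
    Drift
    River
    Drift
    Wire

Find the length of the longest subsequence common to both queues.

8

Pick Drift (queue A #1, queue B #1), then River (queue A #2, queue B #4), then River (queue A #3, queue B #5), then Drift (queue A #4, queue B #9), then Wire (queue A #5, queue B #10), then Drift (queue A #6, queue B #11), then Drift (queue A #8, queue B #13), then Wire (queue A #10, queue B #14); all 8 songs appear in both, in order. The LCS DP gives dp[11][14] = 8, so this is optimal.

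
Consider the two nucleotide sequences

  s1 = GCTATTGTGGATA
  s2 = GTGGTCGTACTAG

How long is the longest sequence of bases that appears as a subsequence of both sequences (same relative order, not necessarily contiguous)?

Pick G [1,1], T [3,2], T [5,5], G [7,7], T [8,8], A [11,9], T [12,11], A [13,12]; all 8 bases appear in both, in order. dp[13][13] = 8 confirms this is the maximum.

8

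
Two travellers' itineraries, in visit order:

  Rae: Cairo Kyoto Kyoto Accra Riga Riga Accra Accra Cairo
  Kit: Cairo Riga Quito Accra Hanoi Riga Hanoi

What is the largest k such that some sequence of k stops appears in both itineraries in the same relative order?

3

Match Cairo (Rae #1, Kit #1), Accra (Rae #4, Kit #4), Riga (Rae #5, Kit #6) — 3 stops in the same relative order in both, and the DP table's final entry dp[9][7] is also 3, so no common subsequence is longer.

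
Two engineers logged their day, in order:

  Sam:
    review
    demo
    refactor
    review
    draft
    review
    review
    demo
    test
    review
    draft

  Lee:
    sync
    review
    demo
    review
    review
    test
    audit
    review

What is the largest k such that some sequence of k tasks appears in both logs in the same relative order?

One common subsequence of length 6: review at Sam[1]=Lee[2], demo at Sam[2]=Lee[3], review at Sam[6]=Lee[4], review at Sam[7]=Lee[5], test at Sam[9]=Lee[6], review at Sam[10]=Lee[8]. dp[11][8] = 6 confirms this is the maximum.

6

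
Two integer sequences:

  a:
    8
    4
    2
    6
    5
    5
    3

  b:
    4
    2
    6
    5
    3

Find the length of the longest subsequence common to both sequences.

5

Let dp[i][j] be the LCS length of the first i values of a and the first j values of b. dp[i][j] = dp[i-1][j-1]+1 when the i-th and j-th values match, else max(dp[i-1][j], dp[i][j-1]).
    ·  4  2  6  5  3
 ·  0  0  0  0  0  0
 8  0  0  0  0  0  0
 4  0  1  1  1  1  1
 2  0  1  2  2  2  2
 6  0  1  2  3  3  3
 5  0  1  2  3  4  4
 5  0  1  2  3  4  4
 3  0  1  2  3  4  5
dp[7][5] = 5. One LCS (by backtracking along matches): 4, 2, 6, 5, 3.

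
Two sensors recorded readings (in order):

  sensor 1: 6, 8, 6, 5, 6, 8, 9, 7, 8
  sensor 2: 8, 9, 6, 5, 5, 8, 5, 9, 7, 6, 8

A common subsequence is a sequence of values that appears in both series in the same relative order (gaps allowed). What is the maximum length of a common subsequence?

7

Let dp[i][j] be the LCS length of the first i values of sensor 1 and the first j values of sensor 2. dp[i][j] = dp[i-1][j-1]+1 when the i-th and j-th values match, else max(dp[i-1][j], dp[i][j-1]).
    ·  8  9  6  5  5  8  5  9  7  6  8
 ·  0  0  0  0  0  0  0  0  0  0  0  0
 6  0  0  0  1  1  1  1  1  1  1  1  1
 8  0  1  1  1  1  1  2  2  2  2  2  2
 6  0  1  1  2  2  2  2  2  2  2  3  3
 5  0  1  1  2  3  3  3  3  3  3  3  3
 6  0  1  1  2  3  3  3  3  3  3  4  4
 8  0  1  1  2  3  3  4  4  4  4  4  5
 9  0  1  2  2  3  3  4  4  5  5  5  5
 7  0  1  2  2  3  3  4  4  5  6  6  6
 8  0  1  2  2  3  3  4  4  5  6  6  7
dp[9][11] = 7. One LCS (by backtracking along matches): 8, 6, 5, 8, 9, 7, 8.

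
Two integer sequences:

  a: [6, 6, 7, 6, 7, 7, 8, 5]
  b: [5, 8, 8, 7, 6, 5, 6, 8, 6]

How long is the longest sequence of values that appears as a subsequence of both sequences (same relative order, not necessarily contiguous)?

One common subsequence of length 3: 6 (a #1, b #5), 6 (a #2, b #7), 6 (a #4, b #9). The LCS DP gives dp[8][9] = 3, so this is optimal.

3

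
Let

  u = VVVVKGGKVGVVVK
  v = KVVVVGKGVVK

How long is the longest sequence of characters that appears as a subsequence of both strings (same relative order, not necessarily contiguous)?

One common subsequence of length 10: V [1,2]; then V [2,3]; then V [3,4]; then V [4,5]; then G [7,6]; then K [8,7]; then G [10,8]; then V [12,9]; then V [13,10]; then K [14,11]. The LCS DP gives dp[14][11] = 10, so this is optimal.

10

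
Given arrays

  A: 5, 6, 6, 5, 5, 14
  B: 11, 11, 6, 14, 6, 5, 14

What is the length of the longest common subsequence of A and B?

Pick 6 at A[2]=B[3], then 6 at A[3]=B[5], then 5 at A[5]=B[6], then 14 at A[6]=B[7]; all 4 values appear in both, in order. Since dp[6][7] = 4, nothing longer is possible.

4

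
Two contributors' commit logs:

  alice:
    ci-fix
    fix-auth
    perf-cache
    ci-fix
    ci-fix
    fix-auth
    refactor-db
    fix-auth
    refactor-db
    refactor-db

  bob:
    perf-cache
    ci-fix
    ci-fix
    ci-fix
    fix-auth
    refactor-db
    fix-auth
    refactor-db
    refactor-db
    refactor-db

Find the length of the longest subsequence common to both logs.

Pick ci-fix (alice #1, bob #2); then ci-fix (alice #4, bob #3); then ci-fix (alice #5, bob #4); then fix-auth (alice #6, bob #5); then refactor-db (alice #7, bob #6); then fix-auth (alice #8, bob #7); then refactor-db (alice #9, bob #9); then refactor-db (alice #10, bob #10); all 8 commits appear in both, in order. dp[10][10] = 8 confirms this is the maximum.

8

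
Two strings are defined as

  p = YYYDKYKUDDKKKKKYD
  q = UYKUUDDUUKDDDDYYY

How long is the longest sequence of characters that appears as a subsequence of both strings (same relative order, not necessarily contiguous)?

Match Y (p #3, q #2); then K (p #5, q #3); then U (p #8, q #5); then D (p #9, q #6); then D (p #10, q #7); then K (p #11, q #10); then Y (p #16, q #17) — 7 characters in the same relative order in both. dp[17][17] = 7 confirms this is the maximum.

7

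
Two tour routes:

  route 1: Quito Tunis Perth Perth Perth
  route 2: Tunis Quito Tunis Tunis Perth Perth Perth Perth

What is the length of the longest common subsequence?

One common subsequence of length 5: Quito (route 1 #1, route 2 #2); then Tunis (route 1 #2, route 2 #4); then Perth (route 1 #3, route 2 #6); then Perth (route 1 #4, route 2 #7); then Perth (route 1 #5, route 2 #8). The LCS DP gives dp[5][8] = 5, so this is optimal.

5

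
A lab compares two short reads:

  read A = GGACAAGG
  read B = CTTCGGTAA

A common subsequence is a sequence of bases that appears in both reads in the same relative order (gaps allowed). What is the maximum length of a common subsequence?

4

One common subsequence of length 4: G [1,5], then G [2,6], then A [5,8], then A [6,9]. dp[8][9] = 4 confirms this is the maximum.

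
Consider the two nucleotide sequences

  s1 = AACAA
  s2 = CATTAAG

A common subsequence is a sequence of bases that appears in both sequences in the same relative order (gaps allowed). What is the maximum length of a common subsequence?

Taking A at s1[1]=s2[2], A at s1[2]=s2[5], A at s1[4]=s2[6] gives a common subsequence of length 3. The LCS DP gives dp[5][7] = 3, so this is optimal.

3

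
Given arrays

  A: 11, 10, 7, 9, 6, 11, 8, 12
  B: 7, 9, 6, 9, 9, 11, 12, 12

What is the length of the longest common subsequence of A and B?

Let dp[i][j] be the LCS length of the first i values of A and the first j values of B. dp[i][j] = dp[i-1][j-1]+1 when the i-th and j-th values match, else max(dp[i-1][j], dp[i][j-1]).
    ·  7  9  6  9  9 11 12 12
 ·  0  0  0  0  0  0  0  0  0
11  0  0  0  0  0  0  1  1  1
10  0  0  0  0  0  0  1  1  1
 7  0  1  1  1  1  1  1  1  1
 9  0  1  2  2  2  2  2  2  2
 6  0  1  2  3  3  3  3  3  3
11  0  1  2  3  3  3  4  4  4
 8  0  1  2  3  3  3  4  4  4
12  0  1  2  3  3  3  4  5  5
dp[8][8] = 5. One LCS (by backtracking along matches): 7, 9, 6, 11, 12.

5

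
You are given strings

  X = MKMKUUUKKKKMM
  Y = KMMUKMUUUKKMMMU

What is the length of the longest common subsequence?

Taking M [1,3] → K [2,5] → M [3,6] → U [5,7] → U [6,8] → U [7,9] → K [8,10] → K [9,11] → M [12,13] → M [13,14] gives a common subsequence of length 10. dp[13][15] = 10 confirms this is the maximum.

10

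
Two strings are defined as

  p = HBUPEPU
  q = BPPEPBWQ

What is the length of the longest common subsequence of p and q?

4

Pick B at p[2]=q[1], P at p[4]=q[3], E at p[5]=q[4], P at p[6]=q[5]; all 4 characters appear in both, in order. Since dp[7][8] = 4, nothing longer is possible.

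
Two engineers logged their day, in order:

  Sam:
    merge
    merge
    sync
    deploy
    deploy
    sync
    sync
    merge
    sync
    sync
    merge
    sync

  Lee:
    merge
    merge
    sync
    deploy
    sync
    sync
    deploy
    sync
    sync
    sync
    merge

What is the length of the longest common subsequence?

Match merge at Sam[1]=Lee[1] → merge at Sam[2]=Lee[2] → sync at Sam[3]=Lee[3] → deploy at Sam[4]=Lee[4] → deploy at Sam[5]=Lee[7] → sync at Sam[7]=Lee[8] → sync at Sam[9]=Lee[9] → sync at Sam[10]=Lee[10] → merge at Sam[11]=Lee[11] — 9 tasks in the same relative order in both, and the DP table's final entry dp[12][11] is also 9, so no common subsequence is longer.

9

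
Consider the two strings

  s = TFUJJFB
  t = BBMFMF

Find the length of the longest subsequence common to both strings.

2

Match F (s #2, t #4), F (s #6, t #6) — 2 characters in the same relative order in both. Since dp[7][6] = 2, nothing longer is possible.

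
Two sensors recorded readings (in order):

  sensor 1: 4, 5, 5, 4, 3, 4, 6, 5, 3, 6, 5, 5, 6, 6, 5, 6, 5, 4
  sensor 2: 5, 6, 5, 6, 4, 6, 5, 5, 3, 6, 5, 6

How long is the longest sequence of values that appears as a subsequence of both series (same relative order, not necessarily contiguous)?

9

Taking 5 [2,1], 5 [3,3], 4 [6,5], 6 [7,6], 5 [8,8], 3 [9,9], 6 [14,10], 5 [15,11], 6 [16,12] gives a common subsequence of length 9, and the DP table's final entry dp[18][12] is also 9, so no common subsequence is longer.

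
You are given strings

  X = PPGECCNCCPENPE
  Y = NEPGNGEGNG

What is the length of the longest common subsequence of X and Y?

5

Taking P (X #2, Y #3); then G (X #3, Y #4); then N (X #7, Y #5); then E (X #11, Y #7); then N (X #12, Y #9) gives a common subsequence of length 5, and the DP table's final entry dp[14][10] is also 5, so no common subsequence is longer.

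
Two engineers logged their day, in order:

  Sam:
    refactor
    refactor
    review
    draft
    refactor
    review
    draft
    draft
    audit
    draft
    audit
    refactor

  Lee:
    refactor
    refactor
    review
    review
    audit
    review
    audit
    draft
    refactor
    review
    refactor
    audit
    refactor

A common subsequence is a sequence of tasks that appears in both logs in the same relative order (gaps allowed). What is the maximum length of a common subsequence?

8

Pick refactor [1,1] → refactor [2,2] → review [3,6] → draft [4,8] → refactor [5,9] → review [6,10] → audit [11,12] → refactor [12,13]; all 8 tasks appear in both, in order, and the DP table's final entry dp[12][13] is also 8, so no common subsequence is longer.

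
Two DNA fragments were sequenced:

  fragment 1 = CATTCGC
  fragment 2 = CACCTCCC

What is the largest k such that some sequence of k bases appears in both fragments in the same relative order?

Let dp[i][j] be the LCS length of the first i bases of fragment 1 and the first j bases of fragment 2. dp[i][j] = dp[i-1][j-1]+1 when the i-th and j-th bases match, else max(dp[i-1][j], dp[i][j-1]).
    ·  C  A  C  C  T  C  C  C
 ·  0  0  0  0  0  0  0  0  0
 C  0  1  1  1  1  1  1  1  1
 A  0  1  2  2  2  2  2  2  2
 T  0  1  2  2  2  3  3  3  3
 T  0  1  2  2  2  3  3  3  3
 C  0  1  2  3  3  3  4  4  4
 G  0  1  2  3  3  3  4  4  4
 C  0  1  2  3  4  4  4  5  5
dp[7][8] = 5. One LCS (by backtracking along matches): CATCC.

5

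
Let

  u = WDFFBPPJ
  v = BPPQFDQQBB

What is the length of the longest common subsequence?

3

Taking B [5,1], P [6,2], P [7,3] gives a common subsequence of length 3, and the DP table's final entry dp[8][10] is also 3, so no common subsequence is longer.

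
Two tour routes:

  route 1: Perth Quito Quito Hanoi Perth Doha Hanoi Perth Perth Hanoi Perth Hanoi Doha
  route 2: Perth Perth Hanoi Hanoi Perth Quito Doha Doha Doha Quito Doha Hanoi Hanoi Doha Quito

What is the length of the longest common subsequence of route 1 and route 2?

7

Match Perth (route 1 #1, route 2 #5); then Quito (route 1 #2, route 2 #6); then Quito (route 1 #3, route 2 #10); then Doha (route 1 #6, route 2 #11); then Hanoi (route 1 #10, route 2 #12); then Hanoi (route 1 #12, route 2 #13); then Doha (route 1 #13, route 2 #14) — 7 stops in the same relative order in both. dp[13][15] = 7 confirms this is the maximum.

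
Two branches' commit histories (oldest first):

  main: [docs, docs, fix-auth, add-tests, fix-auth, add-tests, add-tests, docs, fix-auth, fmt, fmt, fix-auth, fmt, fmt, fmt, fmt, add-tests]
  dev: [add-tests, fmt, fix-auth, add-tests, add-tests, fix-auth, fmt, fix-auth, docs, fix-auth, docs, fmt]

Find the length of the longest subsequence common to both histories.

8

One common subsequence of length 8: add-tests at main[4]=dev[1]; then fix-auth at main[5]=dev[3]; then add-tests at main[6]=dev[4]; then add-tests at main[7]=dev[5]; then fix-auth at main[9]=dev[6]; then fmt at main[10]=dev[7]; then fix-auth at main[12]=dev[10]; then fmt at main[16]=dev[12], and the DP table's final entry dp[17][12] is also 8, so no common subsequence is longer.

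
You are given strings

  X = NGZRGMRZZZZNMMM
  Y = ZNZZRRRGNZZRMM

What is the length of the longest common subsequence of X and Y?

8

One common subsequence of length 8: N (X #1, Y #2), Z (X #3, Y #4), R (X #4, Y #7), G (X #5, Y #8), Z (X #8, Y #10), Z (X #9, Y #11), M (X #14, Y #13), M (X #15, Y #14), and the DP table's final entry dp[15][14] is also 8, so no common subsequence is longer.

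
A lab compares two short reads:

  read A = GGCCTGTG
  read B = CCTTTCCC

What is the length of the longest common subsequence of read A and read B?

Pick C (read A #3, read B #1), then C (read A #4, read B #2), then T (read A #5, read B #4), then T (read A #7, read B #5); all 4 bases appear in both, in order. Since dp[8][8] = 4, nothing longer is possible.

4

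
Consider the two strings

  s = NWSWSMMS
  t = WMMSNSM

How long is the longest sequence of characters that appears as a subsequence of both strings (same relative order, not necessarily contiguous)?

4

Taking W at s[2]=t[1], S at s[3]=t[4], S at s[5]=t[6], M at s[7]=t[7] gives a common subsequence of length 4. dp[8][7] = 4 confirms this is the maximum.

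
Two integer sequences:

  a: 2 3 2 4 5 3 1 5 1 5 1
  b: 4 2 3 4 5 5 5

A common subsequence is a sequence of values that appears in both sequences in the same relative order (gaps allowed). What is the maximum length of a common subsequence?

Let dp[i][j] be the LCS length of the first i values of a and the first j values of b. dp[i][j] = dp[i-1][j-1]+1 when the i-th and j-th values match, else max(dp[i-1][j], dp[i][j-1]).
    ·  4  2  3  4  5  5  5
 ·  0  0  0  0  0  0  0  0
 2  0  0  1  1  1  1  1  1
 3  0  0  1  2  2  2  2  2
 2  0  0  1  2  2  2  2  2
 4  0  1  1  2  3  3  3  3
 5  0  1  1  2  3  4  4  4
 3  0  1  1  2  3  4  4  4
 1  0  1  1  2  3  4  4  4
 5  0  1  1  2  3  4  5  5
 1  0  1  1  2  3  4  5  5
 5  0  1  1  2  3  4  5  6
 1  0  1  1  2  3  4  5  6
dp[11][7] = 6. One LCS (by backtracking along matches): 2, 3, 4, 5, 5, 5.

6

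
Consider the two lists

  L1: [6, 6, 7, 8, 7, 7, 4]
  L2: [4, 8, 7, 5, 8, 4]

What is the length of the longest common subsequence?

3

One common subsequence of length 3: 7 [3,3] → 8 [4,5] → 4 [7,6]. The LCS DP gives dp[7][6] = 3, so this is optimal.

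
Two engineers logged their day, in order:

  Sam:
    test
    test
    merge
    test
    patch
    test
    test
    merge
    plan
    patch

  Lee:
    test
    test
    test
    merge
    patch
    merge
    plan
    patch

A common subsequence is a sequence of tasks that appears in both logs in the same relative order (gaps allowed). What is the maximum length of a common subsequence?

Pick test (Sam #1, Lee #2), test (Sam #2, Lee #3), merge (Sam #3, Lee #4), patch (Sam #5, Lee #5), merge (Sam #8, Lee #6), plan (Sam #9, Lee #7), patch (Sam #10, Lee #8); all 7 tasks appear in both, in order. dp[10][8] = 7 confirms this is the maximum.

7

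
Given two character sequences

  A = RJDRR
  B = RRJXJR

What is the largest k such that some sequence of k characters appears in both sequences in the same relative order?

Let dp[i][j] be the LCS length of the first i characters of A and the first j characters of B. dp[i][j] = dp[i-1][j-1]+1 when the i-th and j-th characters match, else max(dp[i-1][j], dp[i][j-1]).
    ·  R  R  J  X  J  R
 ·  0  0  0  0  0  0  0
 R  0  1  1  1  1  1  1
 J  0  1  1  2  2  2  2
 D  0  1  1  2  2  2  2
 R  0  1  2  2  2  2  3
 R  0  1  2  2  2  2  3
dp[5][6] = 3. One LCS (by backtracking along matches): RJR.

3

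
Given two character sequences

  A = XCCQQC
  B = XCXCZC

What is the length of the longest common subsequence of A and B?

One common subsequence of length 4: X at A[1]=B[1], then C at A[2]=B[2], then C at A[3]=B[4], then C at A[6]=B[6]. The LCS DP gives dp[6][6] = 4, so this is optimal.

4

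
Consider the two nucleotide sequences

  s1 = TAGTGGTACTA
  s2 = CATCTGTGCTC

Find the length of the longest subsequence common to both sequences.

6

Let dp[i][j] be the LCS length of the first i bases of s1 and the first j bases of s2. dp[i][j] = dp[i-1][j-1]+1 when the i-th and j-th bases match, else max(dp[i-1][j], dp[i][j-1]).
    ·  C  A  T  C  T  G  T  G  C  T  C
 ·  0  0  0  0  0  0  0  0  0  0  0  0
 T  0  0  0  1  1  1  1  1  1  1  1  1
 A  0  0  1  1  1  1  1  1  1  1  1  1
 G  0  0  1  1  1  1  2  2  2  2  2  2
 T  0  0  1  2  2  2  2  3  3  3  3  3
 G  0  0  1  2  2  2  3  3  4  4  4  4
 G  0  0  1  2  2  2  3  3  4  4  4  4
 T  0  0  1  2  2  3  3  4  4  4  5  5
 A  0  0  1  2  2  3  3  4  4  4  5  5
 C  0  1  1  2  3  3  3  4  4  5  5  6
 T  0  1  1  2  3  4  4  4  4  5  6  6
 A  0  1  2  2  3  4  4  4  4  5  6  6
dp[11][11] = 6. One LCS (by backtracking along matches): TGTGTC.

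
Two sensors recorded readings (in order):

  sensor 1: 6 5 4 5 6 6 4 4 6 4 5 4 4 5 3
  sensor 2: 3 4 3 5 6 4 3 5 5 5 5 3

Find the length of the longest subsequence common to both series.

Taking 4 (sensor 1 #3, sensor 2 #2) → 5 (sensor 1 #4, sensor 2 #4) → 6 (sensor 1 #6, sensor 2 #5) → 4 (sensor 1 #7, sensor 2 #6) → 5 (sensor 1 #11, sensor 2 #10) → 5 (sensor 1 #14, sensor 2 #11) → 3 (sensor 1 #15, sensor 2 #12) gives a common subsequence of length 7. dp[15][12] = 7 confirms this is the maximum.

7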